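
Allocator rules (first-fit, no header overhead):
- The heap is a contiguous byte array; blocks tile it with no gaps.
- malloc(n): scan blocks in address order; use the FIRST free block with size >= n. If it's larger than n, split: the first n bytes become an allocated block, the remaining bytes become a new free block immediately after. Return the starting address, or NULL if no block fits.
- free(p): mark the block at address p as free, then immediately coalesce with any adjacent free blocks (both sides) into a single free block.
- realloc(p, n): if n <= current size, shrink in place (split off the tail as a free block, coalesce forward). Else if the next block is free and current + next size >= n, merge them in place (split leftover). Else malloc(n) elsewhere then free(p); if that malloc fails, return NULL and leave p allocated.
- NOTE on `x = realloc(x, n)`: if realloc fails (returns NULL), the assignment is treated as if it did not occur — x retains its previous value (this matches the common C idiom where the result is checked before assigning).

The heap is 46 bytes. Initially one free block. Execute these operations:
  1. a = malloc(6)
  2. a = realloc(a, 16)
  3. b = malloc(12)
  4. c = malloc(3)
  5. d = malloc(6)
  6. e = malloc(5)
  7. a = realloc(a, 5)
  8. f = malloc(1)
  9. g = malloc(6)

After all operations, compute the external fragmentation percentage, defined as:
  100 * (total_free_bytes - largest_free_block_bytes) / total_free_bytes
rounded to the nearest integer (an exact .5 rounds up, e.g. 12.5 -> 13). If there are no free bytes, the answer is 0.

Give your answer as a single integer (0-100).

Op 1: a = malloc(6) -> a = 0; heap: [0-5 ALLOC][6-45 FREE]
Op 2: a = realloc(a, 16) -> a = 0; heap: [0-15 ALLOC][16-45 FREE]
Op 3: b = malloc(12) -> b = 16; heap: [0-15 ALLOC][16-27 ALLOC][28-45 FREE]
Op 4: c = malloc(3) -> c = 28; heap: [0-15 ALLOC][16-27 ALLOC][28-30 ALLOC][31-45 FREE]
Op 5: d = malloc(6) -> d = 31; heap: [0-15 ALLOC][16-27 ALLOC][28-30 ALLOC][31-36 ALLOC][37-45 FREE]
Op 6: e = malloc(5) -> e = 37; heap: [0-15 ALLOC][16-27 ALLOC][28-30 ALLOC][31-36 ALLOC][37-41 ALLOC][42-45 FREE]
Op 7: a = realloc(a, 5) -> a = 0; heap: [0-4 ALLOC][5-15 FREE][16-27 ALLOC][28-30 ALLOC][31-36 ALLOC][37-41 ALLOC][42-45 FREE]
Op 8: f = malloc(1) -> f = 5; heap: [0-4 ALLOC][5-5 ALLOC][6-15 FREE][16-27 ALLOC][28-30 ALLOC][31-36 ALLOC][37-41 ALLOC][42-45 FREE]
Op 9: g = malloc(6) -> g = 6; heap: [0-4 ALLOC][5-5 ALLOC][6-11 ALLOC][12-15 FREE][16-27 ALLOC][28-30 ALLOC][31-36 ALLOC][37-41 ALLOC][42-45 FREE]
Free blocks: [4 4] total_free=8 largest=4 -> 100*(8-4)/8 = 400/8 = 50

Answer: 50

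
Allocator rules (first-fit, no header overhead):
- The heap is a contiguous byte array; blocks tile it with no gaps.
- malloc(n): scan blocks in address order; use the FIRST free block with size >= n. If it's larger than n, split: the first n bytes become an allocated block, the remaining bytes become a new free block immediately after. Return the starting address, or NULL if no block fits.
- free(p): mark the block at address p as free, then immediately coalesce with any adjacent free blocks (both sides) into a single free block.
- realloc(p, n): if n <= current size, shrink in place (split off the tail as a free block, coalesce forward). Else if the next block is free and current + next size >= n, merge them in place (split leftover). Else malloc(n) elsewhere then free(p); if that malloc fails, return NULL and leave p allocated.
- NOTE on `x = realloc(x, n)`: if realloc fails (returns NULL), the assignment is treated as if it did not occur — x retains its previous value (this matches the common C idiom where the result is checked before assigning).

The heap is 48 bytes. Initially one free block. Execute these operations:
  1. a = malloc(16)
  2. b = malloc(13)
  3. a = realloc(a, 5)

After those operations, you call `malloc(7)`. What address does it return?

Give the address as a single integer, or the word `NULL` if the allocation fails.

Op 1: a = malloc(16) -> a = 0; heap: [0-15 ALLOC][16-47 FREE]
Op 2: b = malloc(13) -> b = 16; heap: [0-15 ALLOC][16-28 ALLOC][29-47 FREE]
Op 3: a = realloc(a, 5) -> a = 0; heap: [0-4 ALLOC][5-15 FREE][16-28 ALLOC][29-47 FREE]
malloc(7): first-fit scan over [0-4 ALLOC][5-15 FREE][16-28 ALLOC][29-47 FREE] -> 5

Answer: 5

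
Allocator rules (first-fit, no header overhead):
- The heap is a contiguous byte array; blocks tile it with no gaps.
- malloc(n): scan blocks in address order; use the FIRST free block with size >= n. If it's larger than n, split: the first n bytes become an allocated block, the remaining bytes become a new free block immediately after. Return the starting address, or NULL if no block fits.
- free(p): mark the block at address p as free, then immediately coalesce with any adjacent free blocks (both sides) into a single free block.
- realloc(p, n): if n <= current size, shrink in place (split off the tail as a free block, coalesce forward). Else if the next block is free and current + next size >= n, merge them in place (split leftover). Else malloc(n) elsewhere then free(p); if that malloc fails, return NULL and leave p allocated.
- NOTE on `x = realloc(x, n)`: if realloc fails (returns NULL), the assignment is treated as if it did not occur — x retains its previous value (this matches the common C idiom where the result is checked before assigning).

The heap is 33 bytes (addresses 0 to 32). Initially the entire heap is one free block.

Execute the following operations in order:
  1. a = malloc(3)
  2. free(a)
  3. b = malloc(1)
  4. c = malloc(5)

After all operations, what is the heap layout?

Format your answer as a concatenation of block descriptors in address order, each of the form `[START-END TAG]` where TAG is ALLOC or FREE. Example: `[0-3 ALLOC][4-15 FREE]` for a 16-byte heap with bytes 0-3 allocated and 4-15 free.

Answer: [0-0 ALLOC][1-5 ALLOC][6-32 FREE]

Derivation:
Op 1: a = malloc(3) -> a = 0; heap: [0-2 ALLOC][3-32 FREE]
Op 2: free(a) -> (freed a); heap: [0-32 FREE]
Op 3: b = malloc(1) -> b = 0; heap: [0-0 ALLOC][1-32 FREE]
Op 4: c = malloc(5) -> c = 1; heap: [0-0 ALLOC][1-5 ALLOC][6-32 FREE]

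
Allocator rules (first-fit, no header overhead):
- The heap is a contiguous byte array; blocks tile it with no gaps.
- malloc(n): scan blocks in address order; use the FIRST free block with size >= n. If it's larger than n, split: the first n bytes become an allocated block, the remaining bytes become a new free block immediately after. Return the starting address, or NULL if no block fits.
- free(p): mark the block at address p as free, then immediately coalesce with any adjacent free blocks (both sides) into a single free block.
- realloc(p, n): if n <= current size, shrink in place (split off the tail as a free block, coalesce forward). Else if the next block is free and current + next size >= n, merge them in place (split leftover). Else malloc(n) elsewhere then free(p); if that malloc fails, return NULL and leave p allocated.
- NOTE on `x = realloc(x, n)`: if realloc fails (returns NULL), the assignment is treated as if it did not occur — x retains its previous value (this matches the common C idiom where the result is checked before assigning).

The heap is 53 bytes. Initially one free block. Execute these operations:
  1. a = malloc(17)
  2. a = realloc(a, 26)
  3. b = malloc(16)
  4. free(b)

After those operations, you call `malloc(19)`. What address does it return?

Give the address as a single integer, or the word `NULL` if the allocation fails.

Answer: 26

Derivation:
Op 1: a = malloc(17) -> a = 0; heap: [0-16 ALLOC][17-52 FREE]
Op 2: a = realloc(a, 26) -> a = 0; heap: [0-25 ALLOC][26-52 FREE]
Op 3: b = malloc(16) -> b = 26; heap: [0-25 ALLOC][26-41 ALLOC][42-52 FREE]
Op 4: free(b) -> (freed b); heap: [0-25 ALLOC][26-52 FREE]
malloc(19): first-fit scan over [0-25 ALLOC][26-52 FREE] -> 26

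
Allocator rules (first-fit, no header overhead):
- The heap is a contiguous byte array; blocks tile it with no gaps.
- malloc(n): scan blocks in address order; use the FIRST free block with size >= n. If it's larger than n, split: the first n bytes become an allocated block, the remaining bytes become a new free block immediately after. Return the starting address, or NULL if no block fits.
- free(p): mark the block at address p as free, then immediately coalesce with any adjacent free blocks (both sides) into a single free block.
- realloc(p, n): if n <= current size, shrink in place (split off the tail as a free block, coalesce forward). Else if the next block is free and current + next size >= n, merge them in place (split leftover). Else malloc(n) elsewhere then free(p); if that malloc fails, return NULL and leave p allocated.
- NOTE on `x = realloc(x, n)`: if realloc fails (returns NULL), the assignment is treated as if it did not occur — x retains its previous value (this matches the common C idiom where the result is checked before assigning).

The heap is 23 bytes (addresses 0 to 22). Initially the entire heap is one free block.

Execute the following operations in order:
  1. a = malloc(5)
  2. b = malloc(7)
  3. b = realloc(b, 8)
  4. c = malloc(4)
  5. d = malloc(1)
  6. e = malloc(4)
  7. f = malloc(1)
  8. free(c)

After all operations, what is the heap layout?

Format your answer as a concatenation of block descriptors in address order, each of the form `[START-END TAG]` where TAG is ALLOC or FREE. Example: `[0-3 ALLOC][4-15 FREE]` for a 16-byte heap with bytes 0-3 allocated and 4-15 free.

Op 1: a = malloc(5) -> a = 0; heap: [0-4 ALLOC][5-22 FREE]
Op 2: b = malloc(7) -> b = 5; heap: [0-4 ALLOC][5-11 ALLOC][12-22 FREE]
Op 3: b = realloc(b, 8) -> b = 5; heap: [0-4 ALLOC][5-12 ALLOC][13-22 FREE]
Op 4: c = malloc(4) -> c = 13; heap: [0-4 ALLOC][5-12 ALLOC][13-16 ALLOC][17-22 FREE]
Op 5: d = malloc(1) -> d = 17; heap: [0-4 ALLOC][5-12 ALLOC][13-16 ALLOC][17-17 ALLOC][18-22 FREE]
Op 6: e = malloc(4) -> e = 18; heap: [0-4 ALLOC][5-12 ALLOC][13-16 ALLOC][17-17 ALLOC][18-21 ALLOC][22-22 FREE]
Op 7: f = malloc(1) -> f = 22; heap: [0-4 ALLOC][5-12 ALLOC][13-16 ALLOC][17-17 ALLOC][18-21 ALLOC][22-22 ALLOC]
Op 8: free(c) -> (freed c); heap: [0-4 ALLOC][5-12 ALLOC][13-16 FREE][17-17 ALLOC][18-21 ALLOC][22-22 ALLOC]

Answer: [0-4 ALLOC][5-12 ALLOC][13-16 FREE][17-17 ALLOC][18-21 ALLOC][22-22 ALLOC]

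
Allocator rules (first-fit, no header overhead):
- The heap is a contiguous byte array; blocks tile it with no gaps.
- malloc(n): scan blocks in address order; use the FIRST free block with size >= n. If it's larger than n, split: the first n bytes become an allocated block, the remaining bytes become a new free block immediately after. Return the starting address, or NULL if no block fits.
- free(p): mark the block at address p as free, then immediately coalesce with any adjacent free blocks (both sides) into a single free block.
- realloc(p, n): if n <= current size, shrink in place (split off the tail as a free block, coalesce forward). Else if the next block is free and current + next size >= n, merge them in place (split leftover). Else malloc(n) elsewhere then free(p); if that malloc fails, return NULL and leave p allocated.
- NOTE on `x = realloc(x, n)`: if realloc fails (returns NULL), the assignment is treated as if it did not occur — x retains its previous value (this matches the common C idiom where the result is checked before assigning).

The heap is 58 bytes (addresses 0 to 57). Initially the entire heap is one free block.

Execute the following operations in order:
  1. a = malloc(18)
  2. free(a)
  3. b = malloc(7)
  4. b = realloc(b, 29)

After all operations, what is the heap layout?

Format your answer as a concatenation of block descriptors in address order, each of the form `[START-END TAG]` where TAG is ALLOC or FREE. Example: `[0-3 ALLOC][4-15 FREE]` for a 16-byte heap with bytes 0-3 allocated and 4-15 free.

Answer: [0-28 ALLOC][29-57 FREE]

Derivation:
Op 1: a = malloc(18) -> a = 0; heap: [0-17 ALLOC][18-57 FREE]
Op 2: free(a) -> (freed a); heap: [0-57 FREE]
Op 3: b = malloc(7) -> b = 0; heap: [0-6 ALLOC][7-57 FREE]
Op 4: b = realloc(b, 29) -> b = 0; heap: [0-28 ALLOC][29-57 FREE]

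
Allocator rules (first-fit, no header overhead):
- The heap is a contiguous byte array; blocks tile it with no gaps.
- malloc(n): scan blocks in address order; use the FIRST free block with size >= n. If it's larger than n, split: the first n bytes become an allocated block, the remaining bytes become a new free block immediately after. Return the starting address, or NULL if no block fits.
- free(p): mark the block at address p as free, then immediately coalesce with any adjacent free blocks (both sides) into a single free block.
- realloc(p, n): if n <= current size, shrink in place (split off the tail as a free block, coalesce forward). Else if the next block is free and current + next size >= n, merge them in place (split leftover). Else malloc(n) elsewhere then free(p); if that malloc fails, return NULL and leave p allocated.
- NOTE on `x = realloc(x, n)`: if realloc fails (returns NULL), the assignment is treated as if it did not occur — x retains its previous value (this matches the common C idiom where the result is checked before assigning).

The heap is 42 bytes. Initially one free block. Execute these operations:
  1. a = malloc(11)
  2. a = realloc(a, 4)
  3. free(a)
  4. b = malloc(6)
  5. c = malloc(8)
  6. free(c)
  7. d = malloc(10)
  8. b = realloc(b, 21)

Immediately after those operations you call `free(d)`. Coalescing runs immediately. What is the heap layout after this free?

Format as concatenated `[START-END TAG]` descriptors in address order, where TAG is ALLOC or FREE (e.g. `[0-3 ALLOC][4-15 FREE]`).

Op 1: a = malloc(11) -> a = 0; heap: [0-10 ALLOC][11-41 FREE]
Op 2: a = realloc(a, 4) -> a = 0; heap: [0-3 ALLOC][4-41 FREE]
Op 3: free(a) -> (freed a); heap: [0-41 FREE]
Op 4: b = malloc(6) -> b = 0; heap: [0-5 ALLOC][6-41 FREE]
Op 5: c = malloc(8) -> c = 6; heap: [0-5 ALLOC][6-13 ALLOC][14-41 FREE]
Op 6: free(c) -> (freed c); heap: [0-5 ALLOC][6-41 FREE]
Op 7: d = malloc(10) -> d = 6; heap: [0-5 ALLOC][6-15 ALLOC][16-41 FREE]
Op 8: b = realloc(b, 21) -> b = 16; heap: [0-5 FREE][6-15 ALLOC][16-36 ALLOC][37-41 FREE]
free(d): d = 6 -> block [6-15 ALLOC]; mark free, coalesce with adjacent free neighbors -> [0-15 FREE][16-36 ALLOC][37-41 FREE]

Answer: [0-15 FREE][16-36 ALLOC][37-41 FREE]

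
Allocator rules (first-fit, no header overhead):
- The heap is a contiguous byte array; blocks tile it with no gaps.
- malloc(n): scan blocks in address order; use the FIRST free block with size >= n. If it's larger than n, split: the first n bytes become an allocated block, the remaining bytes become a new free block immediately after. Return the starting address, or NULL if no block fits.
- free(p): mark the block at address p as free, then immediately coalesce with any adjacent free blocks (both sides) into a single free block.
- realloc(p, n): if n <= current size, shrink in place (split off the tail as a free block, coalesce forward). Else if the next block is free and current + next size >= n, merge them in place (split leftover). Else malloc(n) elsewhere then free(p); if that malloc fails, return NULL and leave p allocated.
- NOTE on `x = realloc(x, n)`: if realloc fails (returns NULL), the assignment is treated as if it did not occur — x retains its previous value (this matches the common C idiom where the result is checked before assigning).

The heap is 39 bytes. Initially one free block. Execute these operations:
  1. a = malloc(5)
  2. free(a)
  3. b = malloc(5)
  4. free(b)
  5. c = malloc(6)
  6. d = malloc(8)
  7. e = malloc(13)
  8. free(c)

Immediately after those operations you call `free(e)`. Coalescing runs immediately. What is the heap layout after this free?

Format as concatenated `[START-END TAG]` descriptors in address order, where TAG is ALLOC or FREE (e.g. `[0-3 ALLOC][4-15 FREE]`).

Answer: [0-5 FREE][6-13 ALLOC][14-38 FREE]

Derivation:
Op 1: a = malloc(5) -> a = 0; heap: [0-4 ALLOC][5-38 FREE]
Op 2: free(a) -> (freed a); heap: [0-38 FREE]
Op 3: b = malloc(5) -> b = 0; heap: [0-4 ALLOC][5-38 FREE]
Op 4: free(b) -> (freed b); heap: [0-38 FREE]
Op 5: c = malloc(6) -> c = 0; heap: [0-5 ALLOC][6-38 FREE]
Op 6: d = malloc(8) -> d = 6; heap: [0-5 ALLOC][6-13 ALLOC][14-38 FREE]
Op 7: e = malloc(13) -> e = 14; heap: [0-5 ALLOC][6-13 ALLOC][14-26 ALLOC][27-38 FREE]
Op 8: free(c) -> (freed c); heap: [0-5 FREE][6-13 ALLOC][14-26 ALLOC][27-38 FREE]
free(e): e = 14 -> block [14-26 ALLOC]; mark free, coalesce with adjacent free neighbors -> [0-5 FREE][6-13 ALLOC][14-38 FREE]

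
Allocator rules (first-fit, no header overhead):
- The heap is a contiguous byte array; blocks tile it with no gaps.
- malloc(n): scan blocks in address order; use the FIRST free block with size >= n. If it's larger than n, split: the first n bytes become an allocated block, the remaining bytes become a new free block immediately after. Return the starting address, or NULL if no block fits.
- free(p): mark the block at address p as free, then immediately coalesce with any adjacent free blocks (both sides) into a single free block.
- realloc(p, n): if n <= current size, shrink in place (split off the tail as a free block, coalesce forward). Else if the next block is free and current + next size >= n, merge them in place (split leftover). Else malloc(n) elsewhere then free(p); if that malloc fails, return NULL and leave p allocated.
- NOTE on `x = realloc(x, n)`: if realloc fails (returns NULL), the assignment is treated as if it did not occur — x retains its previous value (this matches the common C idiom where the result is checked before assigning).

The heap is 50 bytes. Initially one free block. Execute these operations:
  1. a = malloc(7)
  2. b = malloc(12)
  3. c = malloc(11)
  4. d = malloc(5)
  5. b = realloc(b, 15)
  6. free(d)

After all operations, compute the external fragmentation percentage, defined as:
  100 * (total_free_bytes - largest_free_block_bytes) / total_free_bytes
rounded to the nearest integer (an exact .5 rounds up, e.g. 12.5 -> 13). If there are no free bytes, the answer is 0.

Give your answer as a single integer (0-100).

Answer: 29

Derivation:
Op 1: a = malloc(7) -> a = 0; heap: [0-6 ALLOC][7-49 FREE]
Op 2: b = malloc(12) -> b = 7; heap: [0-6 ALLOC][7-18 ALLOC][19-49 FREE]
Op 3: c = malloc(11) -> c = 19; heap: [0-6 ALLOC][7-18 ALLOC][19-29 ALLOC][30-49 FREE]
Op 4: d = malloc(5) -> d = 30; heap: [0-6 ALLOC][7-18 ALLOC][19-29 ALLOC][30-34 ALLOC][35-49 FREE]
Op 5: b = realloc(b, 15) -> b = 35; heap: [0-6 ALLOC][7-18 FREE][19-29 ALLOC][30-34 ALLOC][35-49 ALLOC]
Op 6: free(d) -> (freed d); heap: [0-6 ALLOC][7-18 FREE][19-29 ALLOC][30-34 FREE][35-49 ALLOC]
Free blocks: [12 5] total_free=17 largest=12 -> 100*(17-12)/17 = 500/17 ≈ 29.412 -> rounds to 29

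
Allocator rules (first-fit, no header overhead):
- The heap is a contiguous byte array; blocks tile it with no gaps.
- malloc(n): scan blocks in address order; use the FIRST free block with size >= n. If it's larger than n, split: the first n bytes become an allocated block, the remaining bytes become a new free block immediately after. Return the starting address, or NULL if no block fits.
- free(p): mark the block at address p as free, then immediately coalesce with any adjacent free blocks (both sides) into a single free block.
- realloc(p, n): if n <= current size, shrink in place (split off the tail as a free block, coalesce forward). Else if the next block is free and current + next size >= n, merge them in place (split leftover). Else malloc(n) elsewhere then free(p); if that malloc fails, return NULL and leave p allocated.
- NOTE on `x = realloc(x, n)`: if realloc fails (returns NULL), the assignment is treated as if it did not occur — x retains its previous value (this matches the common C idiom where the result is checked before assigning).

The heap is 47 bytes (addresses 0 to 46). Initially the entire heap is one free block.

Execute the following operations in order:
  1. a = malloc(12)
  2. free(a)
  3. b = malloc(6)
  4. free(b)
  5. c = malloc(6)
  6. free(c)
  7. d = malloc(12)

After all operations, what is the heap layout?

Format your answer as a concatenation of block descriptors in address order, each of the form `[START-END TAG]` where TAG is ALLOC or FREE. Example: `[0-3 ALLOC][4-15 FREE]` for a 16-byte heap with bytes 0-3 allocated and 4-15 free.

Answer: [0-11 ALLOC][12-46 FREE]

Derivation:
Op 1: a = malloc(12) -> a = 0; heap: [0-11 ALLOC][12-46 FREE]
Op 2: free(a) -> (freed a); heap: [0-46 FREE]
Op 3: b = malloc(6) -> b = 0; heap: [0-5 ALLOC][6-46 FREE]
Op 4: free(b) -> (freed b); heap: [0-46 FREE]
Op 5: c = malloc(6) -> c = 0; heap: [0-5 ALLOC][6-46 FREE]
Op 6: free(c) -> (freed c); heap: [0-46 FREE]
Op 7: d = malloc(12) -> d = 0; heap: [0-11 ALLOC][12-46 FREE]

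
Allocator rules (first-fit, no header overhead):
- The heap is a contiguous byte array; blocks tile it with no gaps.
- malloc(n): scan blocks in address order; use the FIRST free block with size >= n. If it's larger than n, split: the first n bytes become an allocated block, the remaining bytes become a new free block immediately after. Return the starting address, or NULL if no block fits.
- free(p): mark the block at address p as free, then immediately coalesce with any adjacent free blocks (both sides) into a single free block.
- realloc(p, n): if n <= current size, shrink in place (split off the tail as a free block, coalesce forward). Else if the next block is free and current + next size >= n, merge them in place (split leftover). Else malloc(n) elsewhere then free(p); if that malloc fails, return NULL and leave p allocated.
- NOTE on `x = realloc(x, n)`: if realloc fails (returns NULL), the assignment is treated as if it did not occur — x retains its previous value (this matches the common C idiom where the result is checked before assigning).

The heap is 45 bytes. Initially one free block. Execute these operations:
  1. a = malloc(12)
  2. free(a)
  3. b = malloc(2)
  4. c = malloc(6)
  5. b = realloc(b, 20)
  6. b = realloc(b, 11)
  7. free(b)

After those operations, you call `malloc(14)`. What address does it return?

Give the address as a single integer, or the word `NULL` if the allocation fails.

Op 1: a = malloc(12) -> a = 0; heap: [0-11 ALLOC][12-44 FREE]
Op 2: free(a) -> (freed a); heap: [0-44 FREE]
Op 3: b = malloc(2) -> b = 0; heap: [0-1 ALLOC][2-44 FREE]
Op 4: c = malloc(6) -> c = 2; heap: [0-1 ALLOC][2-7 ALLOC][8-44 FREE]
Op 5: b = realloc(b, 20) -> b = 8; heap: [0-1 FREE][2-7 ALLOC][8-27 ALLOC][28-44 FREE]
Op 6: b = realloc(b, 11) -> b = 8; heap: [0-1 FREE][2-7 ALLOC][8-18 ALLOC][19-44 FREE]
Op 7: free(b) -> (freed b); heap: [0-1 FREE][2-7 ALLOC][8-44 FREE]
malloc(14): first-fit scan over [0-1 FREE][2-7 ALLOC][8-44 FREE] -> 8

Answer: 8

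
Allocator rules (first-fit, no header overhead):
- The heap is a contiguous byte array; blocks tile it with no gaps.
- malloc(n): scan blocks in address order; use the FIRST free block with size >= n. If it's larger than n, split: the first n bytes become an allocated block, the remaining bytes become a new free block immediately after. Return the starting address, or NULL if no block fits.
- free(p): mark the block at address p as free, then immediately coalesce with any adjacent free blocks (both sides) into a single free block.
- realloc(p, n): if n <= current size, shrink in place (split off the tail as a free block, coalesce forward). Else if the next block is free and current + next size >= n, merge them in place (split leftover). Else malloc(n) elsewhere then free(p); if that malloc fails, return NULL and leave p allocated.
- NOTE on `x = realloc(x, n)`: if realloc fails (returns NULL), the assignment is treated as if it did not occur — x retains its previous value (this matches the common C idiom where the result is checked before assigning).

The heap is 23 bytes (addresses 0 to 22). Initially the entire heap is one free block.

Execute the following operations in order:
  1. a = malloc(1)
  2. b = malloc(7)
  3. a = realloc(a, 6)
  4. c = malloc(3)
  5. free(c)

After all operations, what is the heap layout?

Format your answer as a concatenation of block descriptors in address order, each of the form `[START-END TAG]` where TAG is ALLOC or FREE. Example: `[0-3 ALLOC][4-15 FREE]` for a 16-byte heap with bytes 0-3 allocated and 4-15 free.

Op 1: a = malloc(1) -> a = 0; heap: [0-0 ALLOC][1-22 FREE]
Op 2: b = malloc(7) -> b = 1; heap: [0-0 ALLOC][1-7 ALLOC][8-22 FREE]
Op 3: a = realloc(a, 6) -> a = 8; heap: [0-0 FREE][1-7 ALLOC][8-13 ALLOC][14-22 FREE]
Op 4: c = malloc(3) -> c = 14; heap: [0-0 FREE][1-7 ALLOC][8-13 ALLOC][14-16 ALLOC][17-22 FREE]
Op 5: free(c) -> (freed c); heap: [0-0 FREE][1-7 ALLOC][8-13 ALLOC][14-22 FREE]

Answer: [0-0 FREE][1-7 ALLOC][8-13 ALLOC][14-22 FREE]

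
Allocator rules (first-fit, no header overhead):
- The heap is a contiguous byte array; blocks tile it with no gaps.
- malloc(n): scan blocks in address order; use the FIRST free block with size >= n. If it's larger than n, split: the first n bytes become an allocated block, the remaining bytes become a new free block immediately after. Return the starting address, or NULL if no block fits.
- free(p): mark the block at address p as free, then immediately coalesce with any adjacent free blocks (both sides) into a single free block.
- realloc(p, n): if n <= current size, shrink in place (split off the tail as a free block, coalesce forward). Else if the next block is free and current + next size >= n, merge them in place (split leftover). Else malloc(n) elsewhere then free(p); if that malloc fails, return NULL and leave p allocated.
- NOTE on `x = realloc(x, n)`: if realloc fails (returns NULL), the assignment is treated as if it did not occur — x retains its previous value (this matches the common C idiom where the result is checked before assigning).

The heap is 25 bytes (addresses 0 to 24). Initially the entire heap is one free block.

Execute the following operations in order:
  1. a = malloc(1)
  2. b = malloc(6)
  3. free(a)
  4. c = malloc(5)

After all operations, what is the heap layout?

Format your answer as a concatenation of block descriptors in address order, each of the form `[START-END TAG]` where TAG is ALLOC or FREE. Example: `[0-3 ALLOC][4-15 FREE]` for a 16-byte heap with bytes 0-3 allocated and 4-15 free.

Op 1: a = malloc(1) -> a = 0; heap: [0-0 ALLOC][1-24 FREE]
Op 2: b = malloc(6) -> b = 1; heap: [0-0 ALLOC][1-6 ALLOC][7-24 FREE]
Op 3: free(a) -> (freed a); heap: [0-0 FREE][1-6 ALLOC][7-24 FREE]
Op 4: c = malloc(5) -> c = 7; heap: [0-0 FREE][1-6 ALLOC][7-11 ALLOC][12-24 FREE]

Answer: [0-0 FREE][1-6 ALLOC][7-11 ALLOC][12-24 FREE]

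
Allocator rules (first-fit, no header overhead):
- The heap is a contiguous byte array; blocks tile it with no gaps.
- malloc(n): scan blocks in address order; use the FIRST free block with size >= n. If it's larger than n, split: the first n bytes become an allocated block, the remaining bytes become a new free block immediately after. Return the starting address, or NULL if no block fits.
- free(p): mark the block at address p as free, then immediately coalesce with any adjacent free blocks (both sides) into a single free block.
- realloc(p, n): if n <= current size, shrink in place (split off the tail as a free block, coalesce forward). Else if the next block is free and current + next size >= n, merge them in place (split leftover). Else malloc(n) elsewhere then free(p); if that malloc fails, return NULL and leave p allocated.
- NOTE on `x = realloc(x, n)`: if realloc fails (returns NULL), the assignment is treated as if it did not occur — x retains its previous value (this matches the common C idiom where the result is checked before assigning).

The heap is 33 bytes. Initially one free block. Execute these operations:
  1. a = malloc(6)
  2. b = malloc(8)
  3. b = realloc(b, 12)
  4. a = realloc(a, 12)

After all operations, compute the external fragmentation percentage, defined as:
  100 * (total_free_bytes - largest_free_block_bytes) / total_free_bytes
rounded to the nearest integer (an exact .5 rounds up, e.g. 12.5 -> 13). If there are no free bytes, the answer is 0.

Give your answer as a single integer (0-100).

Answer: 33

Derivation:
Op 1: a = malloc(6) -> a = 0; heap: [0-5 ALLOC][6-32 FREE]
Op 2: b = malloc(8) -> b = 6; heap: [0-5 ALLOC][6-13 ALLOC][14-32 FREE]
Op 3: b = realloc(b, 12) -> b = 6; heap: [0-5 ALLOC][6-17 ALLOC][18-32 FREE]
Op 4: a = realloc(a, 12) -> a = 18; heap: [0-5 FREE][6-17 ALLOC][18-29 ALLOC][30-32 FREE]
Free blocks: [6 3] total_free=9 largest=6 -> 100*(9-6)/9 = 300/9 ≈ 33.333 -> rounds to 33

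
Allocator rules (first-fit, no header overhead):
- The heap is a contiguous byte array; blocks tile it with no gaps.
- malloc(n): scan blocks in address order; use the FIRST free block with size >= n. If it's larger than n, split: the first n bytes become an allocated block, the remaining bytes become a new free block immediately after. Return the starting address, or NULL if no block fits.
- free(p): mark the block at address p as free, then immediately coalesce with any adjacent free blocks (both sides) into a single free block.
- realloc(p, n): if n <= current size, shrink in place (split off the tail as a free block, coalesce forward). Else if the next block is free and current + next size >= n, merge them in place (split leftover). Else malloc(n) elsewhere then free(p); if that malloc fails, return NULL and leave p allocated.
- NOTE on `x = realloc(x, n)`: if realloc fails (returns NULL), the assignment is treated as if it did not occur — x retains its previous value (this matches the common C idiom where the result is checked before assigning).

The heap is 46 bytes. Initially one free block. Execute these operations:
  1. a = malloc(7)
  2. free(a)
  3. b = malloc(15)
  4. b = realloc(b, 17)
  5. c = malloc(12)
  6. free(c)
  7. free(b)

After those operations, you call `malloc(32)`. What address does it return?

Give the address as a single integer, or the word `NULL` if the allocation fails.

Op 1: a = malloc(7) -> a = 0; heap: [0-6 ALLOC][7-45 FREE]
Op 2: free(a) -> (freed a); heap: [0-45 FREE]
Op 3: b = malloc(15) -> b = 0; heap: [0-14 ALLOC][15-45 FREE]
Op 4: b = realloc(b, 17) -> b = 0; heap: [0-16 ALLOC][17-45 FREE]
Op 5: c = malloc(12) -> c = 17; heap: [0-16 ALLOC][17-28 ALLOC][29-45 FREE]
Op 6: free(c) -> (freed c); heap: [0-16 ALLOC][17-45 FREE]
Op 7: free(b) -> (freed b); heap: [0-45 FREE]
malloc(32): first-fit scan over [0-45 FREE] -> 0

Answer: 0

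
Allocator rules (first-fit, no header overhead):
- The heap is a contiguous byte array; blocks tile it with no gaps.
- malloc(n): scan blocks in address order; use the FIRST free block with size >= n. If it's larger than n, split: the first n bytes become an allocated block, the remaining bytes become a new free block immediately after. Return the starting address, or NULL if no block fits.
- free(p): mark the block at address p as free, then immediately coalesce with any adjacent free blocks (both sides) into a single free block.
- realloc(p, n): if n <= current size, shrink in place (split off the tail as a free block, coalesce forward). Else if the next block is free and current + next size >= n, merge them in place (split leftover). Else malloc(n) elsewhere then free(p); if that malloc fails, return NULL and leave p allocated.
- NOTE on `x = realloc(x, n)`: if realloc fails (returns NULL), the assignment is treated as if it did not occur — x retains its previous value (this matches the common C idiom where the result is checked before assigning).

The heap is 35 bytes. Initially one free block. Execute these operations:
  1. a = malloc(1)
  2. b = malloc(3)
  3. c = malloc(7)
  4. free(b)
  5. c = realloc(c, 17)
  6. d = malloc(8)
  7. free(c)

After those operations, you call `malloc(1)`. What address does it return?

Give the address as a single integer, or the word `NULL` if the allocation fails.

Op 1: a = malloc(1) -> a = 0; heap: [0-0 ALLOC][1-34 FREE]
Op 2: b = malloc(3) -> b = 1; heap: [0-0 ALLOC][1-3 ALLOC][4-34 FREE]
Op 3: c = malloc(7) -> c = 4; heap: [0-0 ALLOC][1-3 ALLOC][4-10 ALLOC][11-34 FREE]
Op 4: free(b) -> (freed b); heap: [0-0 ALLOC][1-3 FREE][4-10 ALLOC][11-34 FREE]
Op 5: c = realloc(c, 17) -> c = 4; heap: [0-0 ALLOC][1-3 FREE][4-20 ALLOC][21-34 FREE]
Op 6: d = malloc(8) -> d = 21; heap: [0-0 ALLOC][1-3 FREE][4-20 ALLOC][21-28 ALLOC][29-34 FREE]
Op 7: free(c) -> (freed c); heap: [0-0 ALLOC][1-20 FREE][21-28 ALLOC][29-34 FREE]
malloc(1): first-fit scan over [0-0 ALLOC][1-20 FREE][21-28 ALLOC][29-34 FREE] -> 1

Answer: 1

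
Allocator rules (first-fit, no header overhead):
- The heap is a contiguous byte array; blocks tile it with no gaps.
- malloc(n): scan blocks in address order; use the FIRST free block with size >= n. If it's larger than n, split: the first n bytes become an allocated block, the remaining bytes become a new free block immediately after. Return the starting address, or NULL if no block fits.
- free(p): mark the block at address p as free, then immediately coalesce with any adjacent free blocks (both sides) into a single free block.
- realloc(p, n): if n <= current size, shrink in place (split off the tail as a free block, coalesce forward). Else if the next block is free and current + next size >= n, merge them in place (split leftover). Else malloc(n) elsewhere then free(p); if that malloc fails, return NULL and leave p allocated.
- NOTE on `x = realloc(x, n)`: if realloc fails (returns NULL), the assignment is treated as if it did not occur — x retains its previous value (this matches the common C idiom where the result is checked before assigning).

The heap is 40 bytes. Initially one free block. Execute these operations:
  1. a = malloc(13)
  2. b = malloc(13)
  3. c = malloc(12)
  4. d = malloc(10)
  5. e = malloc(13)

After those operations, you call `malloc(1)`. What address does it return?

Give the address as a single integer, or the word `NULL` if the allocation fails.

Answer: 38

Derivation:
Op 1: a = malloc(13) -> a = 0; heap: [0-12 ALLOC][13-39 FREE]
Op 2: b = malloc(13) -> b = 13; heap: [0-12 ALLOC][13-25 ALLOC][26-39 FREE]
Op 3: c = malloc(12) -> c = 26; heap: [0-12 ALLOC][13-25 ALLOC][26-37 ALLOC][38-39 FREE]
Op 4: d = malloc(10) -> d = NULL; heap: [0-12 ALLOC][13-25 ALLOC][26-37 ALLOC][38-39 FREE]
Op 5: e = malloc(13) -> e = NULL; heap: [0-12 ALLOC][13-25 ALLOC][26-37 ALLOC][38-39 FREE]
malloc(1): first-fit scan over [0-12 ALLOC][13-25 ALLOC][26-37 ALLOC][38-39 FREE] -> 38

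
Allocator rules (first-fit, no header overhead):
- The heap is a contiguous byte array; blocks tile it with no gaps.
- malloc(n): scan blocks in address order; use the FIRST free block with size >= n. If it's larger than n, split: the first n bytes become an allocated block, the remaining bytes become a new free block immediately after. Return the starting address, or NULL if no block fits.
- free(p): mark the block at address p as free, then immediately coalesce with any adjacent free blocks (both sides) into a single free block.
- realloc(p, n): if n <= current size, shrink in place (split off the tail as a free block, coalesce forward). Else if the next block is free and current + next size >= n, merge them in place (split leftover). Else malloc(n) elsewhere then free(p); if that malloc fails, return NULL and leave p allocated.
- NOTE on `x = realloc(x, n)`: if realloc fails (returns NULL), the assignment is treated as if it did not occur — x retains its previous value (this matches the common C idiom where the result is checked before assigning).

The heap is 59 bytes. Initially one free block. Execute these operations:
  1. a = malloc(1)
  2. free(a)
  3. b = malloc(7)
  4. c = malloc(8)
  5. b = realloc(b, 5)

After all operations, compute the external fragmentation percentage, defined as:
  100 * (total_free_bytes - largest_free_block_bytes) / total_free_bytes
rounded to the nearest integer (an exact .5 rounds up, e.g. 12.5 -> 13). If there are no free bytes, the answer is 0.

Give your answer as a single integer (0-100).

Answer: 4

Derivation:
Op 1: a = malloc(1) -> a = 0; heap: [0-0 ALLOC][1-58 FREE]
Op 2: free(a) -> (freed a); heap: [0-58 FREE]
Op 3: b = malloc(7) -> b = 0; heap: [0-6 ALLOC][7-58 FREE]
Op 4: c = malloc(8) -> c = 7; heap: [0-6 ALLOC][7-14 ALLOC][15-58 FREE]
Op 5: b = realloc(b, 5) -> b = 0; heap: [0-4 ALLOC][5-6 FREE][7-14 ALLOC][15-58 FREE]
Free blocks: [2 44] total_free=46 largest=44 -> 100*(46-44)/46 = 200/46 ≈ 4.348 -> rounds to 4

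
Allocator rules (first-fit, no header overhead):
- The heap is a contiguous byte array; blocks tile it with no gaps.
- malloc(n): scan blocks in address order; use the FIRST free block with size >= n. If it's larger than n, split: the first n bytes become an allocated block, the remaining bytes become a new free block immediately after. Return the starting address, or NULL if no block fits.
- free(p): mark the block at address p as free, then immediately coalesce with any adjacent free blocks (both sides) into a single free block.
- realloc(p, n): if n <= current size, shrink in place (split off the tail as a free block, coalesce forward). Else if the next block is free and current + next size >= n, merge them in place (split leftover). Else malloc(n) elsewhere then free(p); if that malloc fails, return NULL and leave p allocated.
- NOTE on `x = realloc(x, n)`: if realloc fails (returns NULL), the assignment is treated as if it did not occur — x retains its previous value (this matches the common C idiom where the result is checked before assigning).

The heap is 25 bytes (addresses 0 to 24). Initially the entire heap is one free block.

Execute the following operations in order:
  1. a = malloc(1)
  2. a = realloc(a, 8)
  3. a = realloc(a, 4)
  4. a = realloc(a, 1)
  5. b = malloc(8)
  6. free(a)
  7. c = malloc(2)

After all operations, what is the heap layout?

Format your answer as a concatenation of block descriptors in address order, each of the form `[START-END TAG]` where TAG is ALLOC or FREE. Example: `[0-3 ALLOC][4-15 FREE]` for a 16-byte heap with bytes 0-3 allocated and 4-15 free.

Answer: [0-0 FREE][1-8 ALLOC][9-10 ALLOC][11-24 FREE]

Derivation:
Op 1: a = malloc(1) -> a = 0; heap: [0-0 ALLOC][1-24 FREE]
Op 2: a = realloc(a, 8) -> a = 0; heap: [0-7 ALLOC][8-24 FREE]
Op 3: a = realloc(a, 4) -> a = 0; heap: [0-3 ALLOC][4-24 FREE]
Op 4: a = realloc(a, 1) -> a = 0; heap: [0-0 ALLOC][1-24 FREE]
Op 5: b = malloc(8) -> b = 1; heap: [0-0 ALLOC][1-8 ALLOC][9-24 FREE]
Op 6: free(a) -> (freed a); heap: [0-0 FREE][1-8 ALLOC][9-24 FREE]
Op 7: c = malloc(2) -> c = 9; heap: [0-0 FREE][1-8 ALLOC][9-10 ALLOC][11-24 FREE]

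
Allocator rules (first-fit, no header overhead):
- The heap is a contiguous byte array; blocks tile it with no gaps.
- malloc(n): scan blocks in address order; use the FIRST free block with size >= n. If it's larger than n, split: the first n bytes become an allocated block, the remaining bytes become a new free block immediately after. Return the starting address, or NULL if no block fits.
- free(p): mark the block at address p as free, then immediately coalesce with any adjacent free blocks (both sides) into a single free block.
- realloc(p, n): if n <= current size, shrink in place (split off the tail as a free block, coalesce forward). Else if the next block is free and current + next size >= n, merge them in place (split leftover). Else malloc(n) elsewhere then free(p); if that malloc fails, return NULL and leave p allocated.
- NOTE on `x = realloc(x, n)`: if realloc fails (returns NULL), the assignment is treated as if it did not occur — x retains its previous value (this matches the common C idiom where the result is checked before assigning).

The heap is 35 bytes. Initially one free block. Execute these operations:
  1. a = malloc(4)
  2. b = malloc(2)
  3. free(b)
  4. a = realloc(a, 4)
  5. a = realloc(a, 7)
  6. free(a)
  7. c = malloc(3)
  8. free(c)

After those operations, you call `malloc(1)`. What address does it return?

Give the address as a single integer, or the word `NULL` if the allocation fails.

Op 1: a = malloc(4) -> a = 0; heap: [0-3 ALLOC][4-34 FREE]
Op 2: b = malloc(2) -> b = 4; heap: [0-3 ALLOC][4-5 ALLOC][6-34 FREE]
Op 3: free(b) -> (freed b); heap: [0-3 ALLOC][4-34 FREE]
Op 4: a = realloc(a, 4) -> a = 0; heap: [0-3 ALLOC][4-34 FREE]
Op 5: a = realloc(a, 7) -> a = 0; heap: [0-6 ALLOC][7-34 FREE]
Op 6: free(a) -> (freed a); heap: [0-34 FREE]
Op 7: c = malloc(3) -> c = 0; heap: [0-2 ALLOC][3-34 FREE]
Op 8: free(c) -> (freed c); heap: [0-34 FREE]
malloc(1): first-fit scan over [0-34 FREE] -> 0

Answer: 0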